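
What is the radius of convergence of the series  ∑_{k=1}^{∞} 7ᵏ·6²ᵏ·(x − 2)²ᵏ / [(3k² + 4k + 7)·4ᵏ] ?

By the ratio test, |a_{k+1}/a_k| = [(3k² + 4k + 7)/(3(k+1)² + 4(k+1) + 7)] · 7·36/4 → 63.
Writing y = (x − 2)², the series in y has radius 1/63, so |x − 2| < √(1/63) and R = √7/21.

R = √7/21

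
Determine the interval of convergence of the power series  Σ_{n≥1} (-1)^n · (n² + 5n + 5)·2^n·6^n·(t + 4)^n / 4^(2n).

Ratio test: |a_{n+1}/a_n| = [((n+1)² + 5(n+1) + 5)/(n² + 5n + 5)] · 2·6/16 → 3/4 as n → ∞.
Thus R = 1/(3/4) = 4/3.
At t = -8/3: the terms do not tend to 0, so the series diverges.
When t = -16/3, the terms have absolute value of order n², which does not tend to 0, so the series diverges by the divergence test.

(-16/3, -8/3)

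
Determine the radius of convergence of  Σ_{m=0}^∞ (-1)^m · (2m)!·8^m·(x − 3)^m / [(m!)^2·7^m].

R = 7/32

Apply the ratio test: |a_{m+1}| / |a_m| = (2m+1)·(2m+2)/(m+1)² · 8/7, which tends to 32/7 as m → ∞.
The series converges when 32/7 · |x − 3| < 1, giving R = 7/32.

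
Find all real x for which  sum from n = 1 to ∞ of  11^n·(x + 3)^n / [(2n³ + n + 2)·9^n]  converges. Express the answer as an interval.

[-42/11, -24/11]

Ratio test: |a_{n+1}/a_n| = [(2n³ + n + 2)/(2(n+1)³ + (n+1) + 2)] · 11/9 → 11/9 as n → ∞.
The series converges when 11/9 · |x + 3| < 1, giving R = 9/11.
Endpoint x = -24/11: absolute convergence follows by limit comparison with Σ 1/n³.
Check x = -42/11: absolute convergence follows by limit comparison with Σ 1/n³.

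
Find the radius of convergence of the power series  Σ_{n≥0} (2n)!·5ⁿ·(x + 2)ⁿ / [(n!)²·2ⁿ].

R = 1/10

The ratio of consecutive coefficients is (2n+1)·(2n+2)/(n+1)² · 5/2 → 10.
Convergence for |x + 2| · 10 < 1, i.e. |x + 2| < 1/10. So R = 1/10.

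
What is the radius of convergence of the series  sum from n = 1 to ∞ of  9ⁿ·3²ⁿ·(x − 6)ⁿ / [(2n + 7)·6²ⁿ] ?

R = 4/9

The ratio of consecutive coefficients is [(2n + 7)/(2(n+1) + 7)] · 9·9/36 → 9/4.
Hence the series converges for |x − 6| < 1/(9/4) = 4/9, so the radius of convergence is 4/9.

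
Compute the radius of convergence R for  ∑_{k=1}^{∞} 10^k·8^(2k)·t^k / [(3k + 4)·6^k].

R = 3/320

By the ratio test, |a_{k+1}/a_k| = [(3k + 4)/(3(k+1) + 4)] · 10·64/6 → 320/3.
Thus R = 1/(320/3) = 3/320.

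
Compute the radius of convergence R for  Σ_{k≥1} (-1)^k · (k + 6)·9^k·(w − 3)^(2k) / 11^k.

By the ratio test, |a_{k+1}/a_k| = [((k+1) + 6)/(k + 6)] · 9/11 → 9/11.
Since the exponent of (w − 3) increases by 2 each term, convergence requires |w − 3|² < 11/9, hence R = √11/3.

R = √11/3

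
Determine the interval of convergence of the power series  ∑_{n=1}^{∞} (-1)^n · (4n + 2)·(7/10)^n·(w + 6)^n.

Apply the ratio test: |a_{n+1}| / |a_n| = [(4(n+1) + 2)/(4n + 2)] · 7/10, which tends to 7/10 as n → ∞.
Convergence for |w + 6| · 7/10 < 1, i.e. |w + 6| < 10/7. So R = 10/7.
When w = -32/7, the terms do not tend to 0, so the series diverges.
Check w = -52/7: the terms have absolute value of order n, which does not tend to 0, so the series diverges by the divergence test.

(-52/7, -32/7)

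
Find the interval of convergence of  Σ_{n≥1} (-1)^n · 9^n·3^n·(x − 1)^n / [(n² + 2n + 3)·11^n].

By the ratio test, |a_{n+1}/a_n| = [(n² + 2n + 3)/((n+1)² + 2(n+1) + 3)] · 9·3/11 → 27/11.
The series converges when 27/11 · |x − 1| < 1, giving R = 11/27.
At x = 38/27: absolute convergence follows by limit comparison with Σ 1/n².
Endpoint x = 16/27: the series is dominated by a constant times Σ 1/n², which converges (p = 2 > 1).

[16/27, 38/27]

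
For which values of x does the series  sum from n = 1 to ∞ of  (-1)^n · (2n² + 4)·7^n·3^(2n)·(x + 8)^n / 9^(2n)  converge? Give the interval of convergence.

(-65/7, -47/7)

Apply the ratio test: |a_{n+1}| / |a_n| = [(2(n+1)² + 4)/(2n² + 4)] · 7·9/81, which tends to 7/9 as n → ∞.
Thus R = 1/(7/9) = 9/7.
Endpoint x = -47/7: the terms have absolute value of order n², which does not tend to 0, so the series diverges by the divergence test.
Endpoint x = -65/7: the terms have absolute value of order n², which does not tend to 0, so the series diverges by the divergence test.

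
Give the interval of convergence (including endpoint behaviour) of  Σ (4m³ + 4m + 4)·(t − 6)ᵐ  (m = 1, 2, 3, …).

(5, 7)

Apply the ratio test: |a_{m+1}| / |a_m| = (4(m+1)³ + 4(m+1) + 4)/(4m³ + 4m + 4), which tends to 1 as m → ∞.
Convergence for |t − 6| < 1, so R = 1.
At t = 7: the terms have absolute value of order m³, which does not tend to 0, so the series diverges by the divergence test.
Check t = 5: the m-th term does not approach 0; divergence by the term test.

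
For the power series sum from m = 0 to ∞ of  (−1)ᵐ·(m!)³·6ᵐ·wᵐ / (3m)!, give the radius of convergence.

R = 9/2

Apply the ratio test: |a_{m+1}| / |a_m| = (m+1)³/[(3m+1)·(3m+2)·(3m+3)] · 6, which tends to 2/9 as m → ∞.
Thus R = 1/(2/9) = 9/2.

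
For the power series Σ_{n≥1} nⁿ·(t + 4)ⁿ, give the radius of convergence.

Root test: |a_n|^(1/n) = n → ∞.
Since the n-th root of |a_n| is unbounded, the series converges only at t = -4; R = 0.

R = 0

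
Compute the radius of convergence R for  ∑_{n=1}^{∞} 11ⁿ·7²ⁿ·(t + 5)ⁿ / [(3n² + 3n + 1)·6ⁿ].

R = 6/539

By the ratio test, |a_{n+1}/a_n| = [(3n² + 3n + 1)/(3(n+1)² + 3(n+1) + 1)] · 11·49/6 → 539/6.
Hence the series converges for |t + 5| < 1/(539/6) = 6/539, so the radius of convergence is 6/539.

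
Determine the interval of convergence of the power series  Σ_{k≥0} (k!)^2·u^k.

Ratio test: |a_{k+1}/a_k| = (k+1)² → ∞ as k → ∞.
Since the ratio → ∞, the series diverges for every u ≠ 0, and R = 0.

{0}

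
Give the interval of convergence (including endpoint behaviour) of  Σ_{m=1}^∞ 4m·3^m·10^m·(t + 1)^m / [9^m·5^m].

By the ratio test, |a_{m+1}/a_m| = [4(m+1)/4m] · 3·10/(9·5) → 2/3.
Hence the series converges for |t + 1| < 1/(2/3) = 3/2, so the radius of convergence is 3/2.
Check t = 1/2: the terms have absolute value of order m, which does not tend to 0, so the series diverges by the divergence test.
Endpoint t = -5/2: the m-th term does not approach 0; divergence by the term test.

(-5/2, 1/2)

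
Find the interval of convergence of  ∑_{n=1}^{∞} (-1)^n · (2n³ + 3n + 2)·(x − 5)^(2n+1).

Apply the ratio test: |a_{n+1}| / |a_n| = (2(n+1)³ + 3(n+1) + 2)/(2n³ + 3n + 2), which tends to 1 as n → ∞.
Writing y = (x − 5)², the series in y has radius 1, so |x − 5| < √(1) = 1 and R = 1.
Endpoint x = 6: the terms do not tend to 0, so the series diverges.
When x = 4, the n-th term does not approach 0; divergence by the term test.

(4, 6)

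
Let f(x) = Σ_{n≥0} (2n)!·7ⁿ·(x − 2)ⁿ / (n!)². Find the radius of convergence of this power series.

The ratio of consecutive coefficients is (2n+1)·(2n+2)/(n+1)² · 7 → 28.
Convergence for |x − 2| · 28 < 1, i.e. |x − 2| < 1/28. So R = 1/28.

R = 1/28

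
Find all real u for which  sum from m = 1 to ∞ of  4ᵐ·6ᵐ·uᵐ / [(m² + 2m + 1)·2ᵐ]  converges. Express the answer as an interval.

[-1/12, 1/12]

By the ratio test, |a_{m+1}/a_m| = [(m² + 2m + 1)/((m+1)² + 2(m+1) + 1)] · 4·6/2 → 12.
The series converges when 12 · |u| < 1, giving R = 1/12.
Check u = 1/12: absolute convergence follows by limit comparison with Σ 1/m².
Check u = -1/12: absolute convergence follows by limit comparison with Σ 1/m².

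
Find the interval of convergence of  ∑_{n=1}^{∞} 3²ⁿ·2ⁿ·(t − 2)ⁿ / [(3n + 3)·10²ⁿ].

[-32/9, 68/9)

By the ratio test, |a_{n+1}/a_n| = [(3n + 3)/(3(n+1) + 3)] · 9·2/100 → 9/50.
Hence the series converges for |t − 2| < 1/(9/50) = 50/9, so the radius of convergence is 50/9.
At t = 68/9: comparison with the harmonic series Σ 1/n shows the series diverges.
When t = -32/9, an alternating series whose terms decrease to 0 in absolute value, so it converges by the Leibniz criterion.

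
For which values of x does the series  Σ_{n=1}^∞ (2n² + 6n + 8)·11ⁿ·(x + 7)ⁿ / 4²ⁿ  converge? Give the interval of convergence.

By the ratio test, |a_{n+1}/a_n| = [(2(n+1)² + 6(n+1) + 8)/(2n² + 6n + 8)] · 11/16 → 11/16.
Hence the series converges for |x + 7| < 1/(11/16) = 16/11, so the radius of convergence is 16/11.
At x = -61/11: the terms have absolute value of order n², which does not tend to 0, so the series diverges by the divergence test.
Endpoint x = -93/11: the terms have absolute value of order n², which does not tend to 0, so the series diverges by the divergence test.

(-93/11, -61/11)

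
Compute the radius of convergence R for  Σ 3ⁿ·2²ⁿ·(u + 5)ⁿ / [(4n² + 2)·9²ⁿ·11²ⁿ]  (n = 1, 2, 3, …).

R = 3267/4

Ratio test: |a_{n+1}/a_n| = [(4n² + 2)/(4(n+1)² + 2)] · 3·4/(81·121) → 4/3267 as n → ∞.
Thus R = 1/(4/3267) = 3267/4.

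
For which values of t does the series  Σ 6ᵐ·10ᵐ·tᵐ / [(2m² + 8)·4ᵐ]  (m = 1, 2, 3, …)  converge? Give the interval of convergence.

Apply the ratio test: |a_{m+1}| / |a_m| = [(2m² + 8)/(2(m+1)² + 8)] · 6·10/4, which tends to 15 as m → ∞.
Convergence for |t| · 15 < 1, i.e. |t| < 1/15. So R = 1/15.
At t = 1/15: absolute convergence follows by limit comparison with Σ 1/m².
When t = -1/15, absolute convergence follows by limit comparison with Σ 1/m².

[-1/15, 1/15]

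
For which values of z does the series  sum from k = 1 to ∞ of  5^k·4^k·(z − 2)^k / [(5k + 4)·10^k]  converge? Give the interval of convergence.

[3/2, 5/2)

Apply the ratio test: |a_{k+1}| / |a_k| = [(5k + 4)/(5(k+1) + 4)] · 5·4/10, which tends to 2 as k → ∞.
Thus R = 1/(2) = 1/2.
At z = 5/2: the terms behave like c/k; limit comparison with the harmonic series gives divergence.
Endpoint z = 3/2: an alternating series whose terms decrease to 0 in absolute value, so it converges by the Leibniz criterion.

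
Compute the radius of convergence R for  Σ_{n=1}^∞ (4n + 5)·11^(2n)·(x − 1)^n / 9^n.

Ratio test: |a_{n+1}/a_n| = [(4(n+1) + 5)/(4n + 5)] · 121/9 → 121/9 as n → ∞.
Thus R = 1/(121/9) = 9/121.

R = 9/121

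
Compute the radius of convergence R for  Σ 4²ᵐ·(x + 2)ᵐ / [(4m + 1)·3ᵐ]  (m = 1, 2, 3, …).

R = 3/16

The ratio of consecutive coefficients is [(4m + 1)/(4(m+1) + 1)] · 16/3 → 16/3.
Hence the series converges for |x + 2| < 1/(16/3) = 3/16, so the radius of convergence is 3/16.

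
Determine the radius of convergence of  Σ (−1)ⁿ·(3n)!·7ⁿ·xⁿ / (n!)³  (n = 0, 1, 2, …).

R = 1/189

By the ratio test, |a_{n+1}/a_n| = (3n+1)·(3n+2)·(3n+3)/(n+1)³ · 7 → 189.
Hence the series converges for |x| < 1/(189) = 1/189, so the radius of convergence is 1/189.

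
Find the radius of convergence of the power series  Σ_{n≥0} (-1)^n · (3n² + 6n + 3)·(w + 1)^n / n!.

By the ratio test, |a_{n+1}/a_n| = (3(n+1)² + 6(n+1) + 3)/(3n² + 6n + 3) · 1/(n+1) → 0.
The ratio tends to 0 regardless of w, hence R = ∞.

R = ∞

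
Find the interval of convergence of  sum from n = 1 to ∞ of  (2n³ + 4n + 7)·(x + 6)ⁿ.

Ratio test: |a_{n+1}/a_n| = (2(n+1)³ + 4(n+1) + 7)/(2n³ + 4n + 7) → 1 as n → ∞.
Hence R = 1.
At x = -5: the terms have absolute value of order n³, which does not tend to 0, so the series diverges by the divergence test.
Endpoint x = -7: the terms do not tend to 0, so the series diverges.

(-7, -5)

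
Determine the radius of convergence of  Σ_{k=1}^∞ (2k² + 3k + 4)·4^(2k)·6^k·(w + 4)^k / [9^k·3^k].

R = 9/32

Ratio test: |a_{k+1}/a_k| = [(2(k+1)² + 3(k+1) + 4)/(2k² + 3k + 4)] · 16·6/(9·3) → 32/9 as k → ∞.
The series converges when 32/9 · |w + 4| < 1, giving R = 9/32.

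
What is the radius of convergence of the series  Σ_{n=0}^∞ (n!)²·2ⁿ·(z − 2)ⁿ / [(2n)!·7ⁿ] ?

The ratio of consecutive coefficients is (n+1)²/[(2n+1)·(2n+2)] · 2/7 → 1/14.
Thus R = 1/(1/14) = 14.

R = 14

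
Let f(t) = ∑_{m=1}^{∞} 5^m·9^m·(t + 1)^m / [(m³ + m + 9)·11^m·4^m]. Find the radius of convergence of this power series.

Apply the ratio test: |a_{m+1}| / |a_m| = [(m³ + m + 9)/((m+1)³ + (m+1) + 9)] · 5·9/(11·4), which tends to 45/44 as m → ∞.
The series converges when 45/44 · |t + 1| < 1, giving R = 44/45.

R = 44/45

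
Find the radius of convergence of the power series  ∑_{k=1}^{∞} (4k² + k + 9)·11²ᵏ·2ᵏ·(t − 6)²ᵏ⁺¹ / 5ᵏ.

By the ratio test, |a_{k+1}/a_k| = [(4(k+1)² + (k+1) + 9)/(4k² + k + 9)] · 121·2/5 → 242/5.
Successive powers of (t − 6) differ by 2, so the series converges when |t − 6|² · 242/5 < 1, i.e. |t − 6| < √(5/242). So R = √10/22.

R = √10/22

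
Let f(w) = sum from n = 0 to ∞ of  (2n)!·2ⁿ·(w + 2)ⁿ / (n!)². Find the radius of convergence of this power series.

R = 1/8

Ratio test: |a_{n+1}/a_n| = (2n+1)·(2n+2)/(n+1)² · 2 → 8 as n → ∞.
The series converges when 8 · |w + 2| < 1, giving R = 1/8.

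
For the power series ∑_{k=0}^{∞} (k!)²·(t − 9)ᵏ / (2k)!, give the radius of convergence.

Apply the ratio test: |a_{k+1}| / |a_k| = (k+1)²/[(2k+1)·(2k+2)], which tends to 1/4 as k → ∞.
Hence the series converges for |t − 9| < 1/(1/4) = 4, so the radius of convergence is 4.

R = 4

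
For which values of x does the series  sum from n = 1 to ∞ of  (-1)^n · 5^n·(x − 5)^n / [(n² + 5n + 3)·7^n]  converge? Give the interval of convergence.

Apply the ratio test: |a_{n+1}| / |a_n| = [(n² + 5n + 3)/((n+1)² + 5(n+1) + 3)] · 5/7, which tends to 5/7 as n → ∞.
Convergence for |x − 5| · 5/7 < 1, i.e. |x − 5| < 7/5. So R = 7/5.
Endpoint x = 32/5: the series is dominated by a constant times Σ 1/n², which converges (p = 2 > 1).
Endpoint x = 18/5: the series is dominated by a constant times Σ 1/n², which converges (p = 2 > 1).

[18/5, 32/5]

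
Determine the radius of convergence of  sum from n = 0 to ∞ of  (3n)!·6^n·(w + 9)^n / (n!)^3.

R = 1/162

By the ratio test, |a_{n+1}/a_n| = (3n+1)·(3n+2)·(3n+3)/(n+1)³ · 6 → 162.
Thus R = 1/(162) = 1/162.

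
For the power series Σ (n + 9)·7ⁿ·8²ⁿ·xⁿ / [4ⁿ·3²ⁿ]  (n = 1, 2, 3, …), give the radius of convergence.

Apply the ratio test: |a_{n+1}| / |a_n| = [((n+1) + 9)/(n + 9)] · 7·64/(4·9), which tends to 112/9 as n → ∞.
Hence the series converges for |x| < 1/(112/9) = 9/112, so the radius of convergence is 9/112.

R = 9/112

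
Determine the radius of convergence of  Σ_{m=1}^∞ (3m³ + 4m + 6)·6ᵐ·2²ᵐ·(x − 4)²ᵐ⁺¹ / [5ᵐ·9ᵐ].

By the ratio test, |a_{m+1}/a_m| = [(3(m+1)³ + 4(m+1) + 6)/(3m³ + 4m + 6)] · 6·4/(5·9) → 8/15.
Since the exponent of (x − 4) increases by 2 each term, convergence requires |x − 4|² < 15/8, hence R = √30/4.

R = √30/4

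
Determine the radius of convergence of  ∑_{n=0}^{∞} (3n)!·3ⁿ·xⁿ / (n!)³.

The ratio of consecutive coefficients is (3n+1)·(3n+2)·(3n+3)/(n+1)³ · 3 → 81.
Convergence for |x| · 81 < 1, i.e. |x| < 1/81. So R = 1/81.

R = 1/81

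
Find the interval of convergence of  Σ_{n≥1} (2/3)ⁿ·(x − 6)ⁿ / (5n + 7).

[9/2, 15/2)

By the ratio test, |a_{n+1}/a_n| = [(5n + 7)/(5(n+1) + 7)] · 2/3 → 2/3.
The series converges when 2/3 · |x − 6| < 1, giving R = 3/2.
At x = 15/2: the terms are asymptotic to a nonzero constant times 1/n, so the series diverges by limit comparison with Σ 1/n.
Check x = 9/2: convergence follows from the alternating series test (terms decrease monotonically to 0).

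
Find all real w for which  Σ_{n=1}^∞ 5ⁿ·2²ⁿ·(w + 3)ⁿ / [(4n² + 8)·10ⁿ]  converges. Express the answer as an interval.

[-7/2, -5/2]

Apply the ratio test: |a_{n+1}| / |a_n| = [(4n² + 8)/(4(n+1)² + 8)] · 5·4/10, which tends to 2 as n → ∞.
Hence the series converges for |w + 3| < 1/(2) = 1/2, so the radius of convergence is 1/2.
When w = -5/2, absolute convergence follows by limit comparison with Σ 1/n².
When w = -7/2, the terms are on the order of 1/n², so the series converges absolutely by comparison with the p-series (p = 2 > 1).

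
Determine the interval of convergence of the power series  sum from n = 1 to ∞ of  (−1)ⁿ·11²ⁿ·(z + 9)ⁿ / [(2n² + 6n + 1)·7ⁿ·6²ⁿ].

By the ratio test, |a_{n+1}/a_n| = [(2n² + 6n + 1)/(2(n+1)² + 6(n+1) + 1)] · 121/(7·36) → 121/252.
Hence the series converges for |z + 9| < 1/(121/252) = 252/121, so the radius of convergence is 252/121.
Check z = -837/121: the terms are on the order of 1/n², so the series converges absolutely by comparison with the p-series (p = 2 > 1).
When z = -1341/121, absolute convergence follows by limit comparison with Σ 1/n².

[-1341/121, -837/121]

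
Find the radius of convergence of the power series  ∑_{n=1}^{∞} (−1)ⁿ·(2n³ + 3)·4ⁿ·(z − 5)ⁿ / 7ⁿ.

Ratio test: |a_{n+1}/a_n| = [(2(n+1)³ + 3)/(2n³ + 3)] · 4/7 → 4/7 as n → ∞.
Hence the series converges for |z − 5| < 1/(4/7) = 7/4, so the radius of convergence is 7/4.

R = 7/4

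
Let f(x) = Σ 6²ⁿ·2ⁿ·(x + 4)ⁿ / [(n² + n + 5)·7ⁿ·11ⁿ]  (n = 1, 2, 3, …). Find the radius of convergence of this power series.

R = 77/72

The ratio of consecutive coefficients is [(n² + n + 5)/((n+1)² + (n+1) + 5)] · 36·2/(7·11) → 72/77.
Thus R = 1/(72/77) = 77/72.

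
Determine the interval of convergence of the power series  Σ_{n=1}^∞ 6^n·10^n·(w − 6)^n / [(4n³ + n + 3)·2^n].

Apply the ratio test: |a_{n+1}| / |a_n| = [(4n³ + n + 3)/(4(n+1)³ + (n+1) + 3)] · 6·10/2, which tends to 30 as n → ∞.
Thus R = 1/(30) = 1/30.
At w = 181/30: the series is dominated by a constant times Σ 1/n³, which converges (p = 3 > 1).
Endpoint w = 179/30: the series is dominated by a constant times Σ 1/n³, which converges (p = 3 > 1).

[179/30, 181/30]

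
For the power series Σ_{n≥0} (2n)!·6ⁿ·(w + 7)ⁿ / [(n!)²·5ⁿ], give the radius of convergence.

By the ratio test, |a_{n+1}/a_n| = (2n+1)·(2n+2)/(n+1)² · 6/5 → 24/5.
Convergence for |w + 7| · 24/5 < 1, i.e. |w + 7| < 5/24. So R = 5/24.

R = 5/24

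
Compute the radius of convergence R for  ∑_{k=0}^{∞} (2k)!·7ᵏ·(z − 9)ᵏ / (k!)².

By the ratio test, |a_{k+1}/a_k| = (2k+1)·(2k+2)/(k+1)² · 7 → 28.
Hence the series converges for |z − 9| < 1/(28) = 1/28, so the radius of convergence is 1/28.

R = 1/28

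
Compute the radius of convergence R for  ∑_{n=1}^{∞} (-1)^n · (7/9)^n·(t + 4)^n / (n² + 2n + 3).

The ratio of consecutive coefficients is [(n² + 2n + 3)/((n+1)² + 2(n+1) + 3)] · 7/9 → 7/9.
The series converges when 7/9 · |t + 4| < 1, giving R = 9/7.

R = 9/7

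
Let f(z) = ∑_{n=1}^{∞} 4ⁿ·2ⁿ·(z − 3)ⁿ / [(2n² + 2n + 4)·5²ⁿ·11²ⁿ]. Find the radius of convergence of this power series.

R = 3025/8

The ratio of consecutive coefficients is [(2n² + 2n + 4)/(2(n+1)² + 2(n+1) + 4)] · 4·2/(25·121) → 8/3025.
The series converges when 8/3025 · |z − 3| < 1, giving R = 3025/8.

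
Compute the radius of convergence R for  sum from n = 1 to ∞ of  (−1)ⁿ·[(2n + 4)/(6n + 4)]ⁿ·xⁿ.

Root test: |a_n|^(1/n) = (2n + 4)/(6n + 4) → 1/3.
Convergence for |x| · 1/3 < 1, i.e. |x| < 3. So R = 3.

R = 3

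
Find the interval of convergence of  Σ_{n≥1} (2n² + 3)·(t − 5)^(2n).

(4, 6)

Ratio test: |a_{n+1}/a_n| = (2(n+1)² + 3)/(2n² + 3) → 1 as n → ∞.
Writing y = (t − 5)², the series in y has radius 1, so |t − 5| < √(1) = 1 and R = 1.
Endpoint t = 6: the terms have absolute value of order n², which does not tend to 0, so the series diverges by the divergence test.
At t = 4: the n-th term does not approach 0; divergence by the term test.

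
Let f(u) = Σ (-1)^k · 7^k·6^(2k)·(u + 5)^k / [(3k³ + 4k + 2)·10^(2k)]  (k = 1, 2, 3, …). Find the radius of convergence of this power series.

R = 25/63

Apply the ratio test: |a_{k+1}| / |a_k| = [(3k³ + 4k + 2)/(3(k+1)³ + 4(k+1) + 2)] · 7·36/100, which tends to 63/25 as k → ∞.
Hence the series converges for |u + 5| < 1/(63/25) = 25/63, so the radius of convergence is 25/63.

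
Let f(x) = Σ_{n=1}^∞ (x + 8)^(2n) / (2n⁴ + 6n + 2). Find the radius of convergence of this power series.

Apply the ratio test: |a_{n+1}| / |a_n| = (2n⁴ + 6n + 2)/(2(n+1)⁴ + 6(n+1) + 2), which tends to 1 as n → ∞.
Writing y = (x + 8)², the series in y has radius 1, so |x + 8| < √(1) = 1 and R = 1.

R = 1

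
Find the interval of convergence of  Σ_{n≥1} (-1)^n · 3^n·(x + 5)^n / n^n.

Root test: |a_n|^(1/n) = 3/n → 0.
The limit is 0 for every x, so R = ∞.

(−∞, ∞)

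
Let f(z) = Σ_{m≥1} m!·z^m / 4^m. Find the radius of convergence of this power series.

R = 0

The ratio of consecutive coefficients is (m+1) · 1/4 → ∞.
Since the ratio → ∞, the series diverges for every z ≠ 0, and R = 0.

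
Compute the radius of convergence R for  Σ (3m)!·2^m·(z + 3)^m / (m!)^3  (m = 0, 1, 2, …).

R = 1/54

The ratio of consecutive coefficients is (3m+1)·(3m+2)·(3m+3)/(m+1)³ · 2 → 54.
Hence the series converges for |z + 3| < 1/(54) = 1/54, so the radius of convergence is 1/54.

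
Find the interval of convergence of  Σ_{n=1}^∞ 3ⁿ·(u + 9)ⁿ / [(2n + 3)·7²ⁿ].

[-76/3, 22/3)

Ratio test: |a_{n+1}/a_n| = [(2n + 3)/(2(n+1) + 3)] · 3/49 → 3/49 as n → ∞.
Hence the series converges for |u + 9| < 1/(3/49) = 49/3, so the radius of convergence is 49/3.
Endpoint u = 22/3: the terms behave like c/n; limit comparison with the harmonic series gives divergence.
Endpoint u = -76/3: an alternating series whose terms decrease to 0 in absolute value, so it converges by the Leibniz criterion.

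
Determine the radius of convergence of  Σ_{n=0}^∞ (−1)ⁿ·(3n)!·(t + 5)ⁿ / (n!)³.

R = 1/27

Apply the ratio test: |a_{n+1}| / |a_n| = (3n+1)·(3n+2)·(3n+3)/(n+1)³, which tends to 27 as n → ∞.
Convergence for |t + 5| · 27 < 1, i.e. |t + 5| < 1/27. So R = 1/27.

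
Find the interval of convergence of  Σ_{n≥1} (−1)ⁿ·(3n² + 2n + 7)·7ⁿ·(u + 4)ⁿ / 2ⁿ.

Ratio test: |a_{n+1}/a_n| = [(3(n+1)² + 2(n+1) + 7)/(3n² + 2n + 7)] · 7/2 → 7/2 as n → ∞.
Hence the series converges for |u + 4| < 1/(7/2) = 2/7, so the radius of convergence is 2/7.
Check u = -26/7: the terms do not tend to 0, so the series diverges.
At u = -30/7: the n-th term does not approach 0; divergence by the term test.

(-30/7, -26/7)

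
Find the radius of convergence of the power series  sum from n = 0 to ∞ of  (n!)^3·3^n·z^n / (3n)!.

R = 9

Ratio test: |a_{n+1}/a_n| = (n+1)³/[(3n+1)·(3n+2)·(3n+3)] · 3 → 1/9 as n → ∞.
Hence the series converges for |z| < 1/(1/9) = 9, so the radius of convergence is 9.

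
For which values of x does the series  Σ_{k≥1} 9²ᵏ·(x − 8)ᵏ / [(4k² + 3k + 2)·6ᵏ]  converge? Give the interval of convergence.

[214/27, 218/27]

Ratio test: |a_{k+1}/a_k| = [(4k² + 3k + 2)/(4(k+1)² + 3(k+1) + 2)] · 81/6 → 27/2 as k → ∞.
The series converges when 27/2 · |x − 8| < 1, giving R = 2/27.
Endpoint x = 218/27: the terms are on the order of 1/k², so the series converges absolutely by comparison with the p-series (p = 2 > 1).
Endpoint x = 214/27: absolute convergence follows by limit comparison with Σ 1/k².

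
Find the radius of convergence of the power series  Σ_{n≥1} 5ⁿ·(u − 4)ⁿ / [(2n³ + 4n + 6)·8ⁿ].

By the ratio test, |a_{n+1}/a_n| = [(2n³ + 4n + 6)/(2(n+1)³ + 4(n+1) + 6)] · 5/8 → 5/8.
Hence the series converges for |u − 4| < 1/(5/8) = 8/5, so the radius of convergence is 8/5.

R = 8/5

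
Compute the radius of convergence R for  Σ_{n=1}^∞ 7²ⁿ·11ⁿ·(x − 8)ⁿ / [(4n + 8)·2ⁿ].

The ratio of consecutive coefficients is [(4n + 8)/(4(n+1) + 8)] · 49·11/2 → 539/2.
Convergence for |x − 8| · 539/2 < 1, i.e. |x − 8| < 2/539. So R = 2/539.

R = 2/539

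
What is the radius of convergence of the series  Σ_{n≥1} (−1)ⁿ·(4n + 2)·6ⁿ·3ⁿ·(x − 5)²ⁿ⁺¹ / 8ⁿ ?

By the ratio test, |a_{n+1}/a_n| = [(4(n+1) + 2)/(4n + 2)] · 6·3/8 → 9/4.
Writing y = (x − 5)², the series in y has radius 4/9, so |x − 5| < √(4/9) = 2/3 and R = 2/3.

R = 2/3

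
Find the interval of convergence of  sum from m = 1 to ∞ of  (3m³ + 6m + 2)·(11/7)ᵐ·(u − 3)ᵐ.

The ratio of consecutive coefficients is [(3(m+1)³ + 6(m+1) + 2)/(3m³ + 6m + 2)] · 11/7 → 11/7.
The series converges when 11/7 · |u − 3| < 1, giving R = 7/11.
At u = 40/11: the m-th term does not approach 0; divergence by the term test.
At u = 26/11: the terms do not tend to 0, so the series diverges.

(26/11, 40/11)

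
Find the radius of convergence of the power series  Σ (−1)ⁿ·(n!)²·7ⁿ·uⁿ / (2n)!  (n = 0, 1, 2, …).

R = 4/7

Apply the ratio test: |a_{n+1}| / |a_n| = (n+1)²/[(2n+1)·(2n+2)] · 7, which tends to 7/4 as n → ∞.
Hence the series converges for |u| < 1/(7/4) = 4/7, so the radius of convergence is 4/7.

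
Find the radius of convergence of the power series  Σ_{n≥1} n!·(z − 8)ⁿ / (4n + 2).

R = 0

Apply the ratio test: |a_{n+1}| / |a_n| = (n+1) · (4n + 2)/(4(n+1) + 2), which tends to ∞ as n → ∞.
The ratio grows without bound, so the series diverges whenever (z − 8) ≠ 0; it converges only at z = 8. R = 0.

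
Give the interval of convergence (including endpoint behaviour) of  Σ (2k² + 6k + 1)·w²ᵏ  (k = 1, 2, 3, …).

Ratio test: |a_{k+1}/a_k| = (2(k+1)² + 6(k+1) + 1)/(2k² + 6k + 1) → 1 as k → ∞.
Since the exponent of w increases by 2 each term, convergence requires |w|² < 1, hence R = 1.
Endpoint w = 1: the terms do not tend to 0, so the series diverges.
Check w = -1: the k-th term does not approach 0; divergence by the term test.

(-1, 1)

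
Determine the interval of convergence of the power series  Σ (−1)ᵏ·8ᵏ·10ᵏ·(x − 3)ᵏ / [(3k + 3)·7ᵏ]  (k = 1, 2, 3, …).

(233/80, 247/80]

Apply the ratio test: |a_{k+1}| / |a_k| = [(3k + 3)/(3(k+1) + 3)] · 8·10/7, which tends to 80/7 as k → ∞.
Thus R = 1/(80/7) = 7/80.
Check x = 247/80: an alternating series whose terms decrease to 0 in absolute value, so it converges by the Leibniz criterion.
When x = 233/80, comparison with the harmonic series Σ 1/k shows the series diverges.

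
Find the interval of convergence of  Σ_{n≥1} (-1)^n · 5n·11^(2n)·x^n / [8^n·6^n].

Apply the ratio test: |a_{n+1}| / |a_n| = [5(n+1)/5n] · 121/(8·6), which tends to 121/48 as n → ∞.
Hence the series converges for |x| < 1/(121/48) = 48/121, so the radius of convergence is 48/121.
When x = 48/121, the terms have absolute value of order n, which does not tend to 0, so the series diverges by the divergence test.
When x = -48/121, the terms do not tend to 0, so the series diverges.

(-48/121, 48/121)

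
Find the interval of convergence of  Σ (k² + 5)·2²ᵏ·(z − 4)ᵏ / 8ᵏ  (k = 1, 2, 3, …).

(2, 6)

Apply the ratio test: |a_{k+1}| / |a_k| = [((k+1)² + 5)/(k² + 5)] · 4/8, which tends to 1/2 as k → ∞.
Thus R = 1/(1/2) = 2.
When z = 6, the terms have absolute value of order k², which does not tend to 0, so the series diverges by the divergence test.
At z = 2: the terms have absolute value of order k², which does not tend to 0, so the series diverges by the divergence test.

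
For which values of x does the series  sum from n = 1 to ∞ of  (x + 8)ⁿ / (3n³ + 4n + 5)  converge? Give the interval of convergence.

[-9, -7]

Apply the ratio test: |a_{n+1}| / |a_n| = (3n³ + 4n + 5)/(3(n+1)³ + 4(n+1) + 5), which tends to 1 as n → ∞.
So the series converges when |x + 8| < 1 and diverges when |x + 8| > 1; R = 1.
At x = -7: absolute convergence follows by limit comparison with Σ 1/n³.
When x = -9, absolute convergence follows by limit comparison with Σ 1/n³.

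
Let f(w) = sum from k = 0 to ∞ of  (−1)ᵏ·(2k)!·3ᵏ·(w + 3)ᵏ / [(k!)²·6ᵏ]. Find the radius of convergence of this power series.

R = 1/2

Ratio test: |a_{k+1}/a_k| = (2k+1)·(2k+2)/(k+1)² · 3/6 → 2 as k → ∞.
The series converges when 2 · |w + 3| < 1, giving R = 1/2.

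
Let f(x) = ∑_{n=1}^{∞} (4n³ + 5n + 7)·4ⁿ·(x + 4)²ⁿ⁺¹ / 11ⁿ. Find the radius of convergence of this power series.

R = √11/2

By the ratio test, |a_{n+1}/a_n| = [(4(n+1)³ + 5(n+1) + 7)/(4n³ + 5n + 7)] · 4/11 → 4/11.
Writing y = (x + 4)², the series in y has radius 11/4, so |x + 4| < √(11/4) and R = √11/2.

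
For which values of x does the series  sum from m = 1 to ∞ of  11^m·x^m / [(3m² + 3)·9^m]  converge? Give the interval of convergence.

[-9/11, 9/11]

Apply the ratio test: |a_{m+1}| / |a_m| = [(3m² + 3)/(3(m+1)² + 3)] · 11/9, which tends to 11/9 as m → ∞.
The series converges when 11/9 · |x| < 1, giving R = 9/11.
When x = 9/11, absolute convergence follows by limit comparison with Σ 1/m².
Check x = -9/11: the terms are on the order of 1/m², so the series converges absolutely by comparison with the p-series (p = 2 > 1).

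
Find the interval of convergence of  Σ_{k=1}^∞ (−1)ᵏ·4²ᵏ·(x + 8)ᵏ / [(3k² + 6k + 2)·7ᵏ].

[-135/16, -121/16]

Apply the ratio test: |a_{k+1}| / |a_k| = [(3k² + 6k + 2)/(3(k+1)² + 6(k+1) + 2)] · 16/7, which tends to 16/7 as k → ∞.
The series converges when 16/7 · |x + 8| < 1, giving R = 7/16.
When x = -121/16, the terms are on the order of 1/k², so the series converges absolutely by comparison with the p-series (p = 2 > 1).
At x = -135/16: the terms are on the order of 1/k², so the series converges absolutely by comparison with the p-series (p = 2 > 1).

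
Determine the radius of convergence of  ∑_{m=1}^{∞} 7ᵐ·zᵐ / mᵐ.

Root test: |a_m|^(1/m) = 7/m → 0.
Since the m-th root of |a_m| tends to 0, the series converges for all real z; R = ∞.

R = ∞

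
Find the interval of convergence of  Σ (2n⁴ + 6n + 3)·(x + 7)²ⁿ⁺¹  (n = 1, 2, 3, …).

(-8, -6)

Ratio test: |a_{n+1}/a_n| = (2(n+1)⁴ + 6(n+1) + 3)/(2n⁴ + 6n + 3) → 1 as n → ∞.
Since the exponent of (x + 7) increases by 2 each term, convergence requires |x + 7|² < 1, hence R = 1.
When x = -6, the terms do not tend to 0, so the series diverges.
When x = -8, the n-th term does not approach 0; divergence by the term test.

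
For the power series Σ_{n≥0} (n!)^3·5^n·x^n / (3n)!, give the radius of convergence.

R = 27/5

By the ratio test, |a_{n+1}/a_n| = (n+1)³/[(3n+1)·(3n+2)·(3n+3)] · 5 → 5/27.
Hence the series converges for |x| < 1/(5/27) = 27/5, so the radius of convergence is 27/5.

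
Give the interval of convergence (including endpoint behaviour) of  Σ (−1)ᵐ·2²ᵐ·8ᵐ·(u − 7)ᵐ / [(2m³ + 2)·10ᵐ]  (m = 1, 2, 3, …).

Ratio test: |a_{m+1}/a_m| = [(2m³ + 2)/(2(m+1)³ + 2)] · 4·8/10 → 16/5 as m → ∞.
Thus R = 1/(16/5) = 5/16.
At u = 117/16: the terms are on the order of 1/m³, so the series converges absolutely by comparison with the p-series (p = 3 > 1).
When u = 107/16, the series is dominated by a constant times Σ 1/m³, which converges (p = 3 > 1).

[107/16, 117/16]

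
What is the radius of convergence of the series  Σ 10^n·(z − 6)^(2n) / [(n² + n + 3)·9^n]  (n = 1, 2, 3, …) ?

R = 3√10/10

Ratio test: |a_{n+1}/a_n| = [(n² + n + 3)/((n+1)² + (n+1) + 3)] · 10/9 → 10/9 as n → ∞.
Successive powers of (z − 6) differ by 2, so the series converges when |z − 6|² · 10/9 < 1, i.e. |z − 6| < √(9/10). So R = 3√10/10.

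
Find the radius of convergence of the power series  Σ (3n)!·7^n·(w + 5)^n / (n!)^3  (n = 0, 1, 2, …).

Ratio test: |a_{n+1}/a_n| = (3n+1)·(3n+2)·(3n+3)/(n+1)³ · 7 → 189 as n → ∞.
The series converges when 189 · |w + 5| < 1, giving R = 1/189.

R = 1/189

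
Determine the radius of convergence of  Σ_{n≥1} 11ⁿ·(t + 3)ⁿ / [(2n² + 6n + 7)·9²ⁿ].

R = 81/11

The ratio of consecutive coefficients is [(2n² + 6n + 7)/(2(n+1)² + 6(n+1) + 7)] · 11/81 → 11/81.
Thus R = 1/(11/81) = 81/11.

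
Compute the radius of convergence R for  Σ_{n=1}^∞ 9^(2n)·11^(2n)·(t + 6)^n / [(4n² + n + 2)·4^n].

Ratio test: |a_{n+1}/a_n| = [(4n² + n + 2)/(4(n+1)² + (n+1) + 2)] · 81·121/4 → 9801/4 as n → ∞.
Hence the series converges for |t + 6| < 1/(9801/4) = 4/9801, so the radius of convergence is 4/9801.

R = 4/9801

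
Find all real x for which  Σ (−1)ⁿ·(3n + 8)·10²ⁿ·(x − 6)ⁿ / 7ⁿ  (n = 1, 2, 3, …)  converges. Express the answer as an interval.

Apply the ratio test: |a_{n+1}| / |a_n| = [(3(n+1) + 8)/(3n + 8)] · 100/7, which tends to 100/7 as n → ∞.
Convergence for |x − 6| · 100/7 < 1, i.e. |x − 6| < 7/100. So R = 7/100.
At x = 607/100: the n-th term does not approach 0; divergence by the term test.
Check x = 593/100: the terms have absolute value of order n, which does not tend to 0, so the series diverges by the divergence test.

(593/100, 607/100)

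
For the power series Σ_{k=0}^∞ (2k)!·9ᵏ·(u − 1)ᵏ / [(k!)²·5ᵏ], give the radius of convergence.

R = 5/36

Ratio test: |a_{k+1}/a_k| = (2k+1)·(2k+2)/(k+1)² · 9/5 → 36/5 as k → ∞.
Thus R = 1/(36/5) = 5/36.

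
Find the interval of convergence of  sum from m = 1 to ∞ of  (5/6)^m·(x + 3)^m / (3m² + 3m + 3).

[-21/5, -9/5]

The ratio of consecutive coefficients is [(3m² + 3m + 3)/(3(m+1)² + 3(m+1) + 3)] · 5/6 → 5/6.
The series converges when 5/6 · |x + 3| < 1, giving R = 6/5.
Endpoint x = -9/5: the series is dominated by a constant times Σ 1/m², which converges (p = 2 > 1).
When x = -21/5, absolute convergence follows by limit comparison with Σ 1/m².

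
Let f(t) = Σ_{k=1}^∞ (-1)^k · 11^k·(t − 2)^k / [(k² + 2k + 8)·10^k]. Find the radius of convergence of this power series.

R = 10/11

Apply the ratio test: |a_{k+1}| / |a_k| = [(k² + 2k + 8)/((k+1)² + 2(k+1) + 8)] · 11/10, which tends to 11/10 as k → ∞.
The series converges when 11/10 · |t − 2| < 1, giving R = 10/11.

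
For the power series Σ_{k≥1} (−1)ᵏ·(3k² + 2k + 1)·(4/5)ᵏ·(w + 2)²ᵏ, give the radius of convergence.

R = √5/2

By the ratio test, |a_{k+1}/a_k| = [(3(k+1)² + 2(k+1) + 1)/(3k² + 2k + 1)] · 4/5 → 4/5.
Writing y = (w + 2)², the series in y has radius 5/4, so |w + 2| < √(5/4) and R = √5/2.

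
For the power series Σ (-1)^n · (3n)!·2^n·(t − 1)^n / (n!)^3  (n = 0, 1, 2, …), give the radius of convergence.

R = 1/54

Ratio test: |a_{n+1}/a_n| = (3n+1)·(3n+2)·(3n+3)/(n+1)³ · 2 → 54 as n → ∞.
The series converges when 54 · |t − 1| < 1, giving R = 1/54.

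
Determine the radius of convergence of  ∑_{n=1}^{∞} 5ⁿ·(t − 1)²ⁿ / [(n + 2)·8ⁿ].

R = 2√10/5

By the ratio test, |a_{n+1}/a_n| = [(n + 2)/((n+1) + 2)] · 5/8 → 5/8.
Successive powers of (t − 1) differ by 2, so the series converges when |t − 1|² · 5/8 < 1, i.e. |t − 1| < √(8/5). So R = 2√10/5.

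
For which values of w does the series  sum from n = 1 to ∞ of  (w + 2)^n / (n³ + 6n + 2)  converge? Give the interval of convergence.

By the ratio test, |a_{n+1}/a_n| = (n³ + 6n + 2)/((n+1)³ + 6(n+1) + 2) → 1.
So the series converges when |w + 2| < 1 and diverges when |w + 2| > 1; R = 1.
Endpoint w = -1: the terms are on the order of 1/n³, so the series converges absolutely by comparison with the p-series (p = 3 > 1).
Endpoint w = -3: absolute convergence follows by limit comparison with Σ 1/n³.

[-3, -1]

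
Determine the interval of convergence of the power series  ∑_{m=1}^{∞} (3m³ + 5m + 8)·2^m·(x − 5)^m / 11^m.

Apply the ratio test: |a_{m+1}| / |a_m| = [(3(m+1)³ + 5(m+1) + 8)/(3m³ + 5m + 8)] · 2/11, which tends to 2/11 as m → ∞.
Hence the series converges for |x − 5| < 1/(2/11) = 11/2, so the radius of convergence is 11/2.
Endpoint x = 21/2: the m-th term does not approach 0; divergence by the term test.
When x = -1/2, the m-th term does not approach 0; divergence by the term test.

(-1/2, 21/2)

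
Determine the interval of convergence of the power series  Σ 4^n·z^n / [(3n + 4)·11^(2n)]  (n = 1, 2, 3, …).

Ratio test: |a_{n+1}/a_n| = [(3n + 4)/(3(n+1) + 4)] · 4/121 → 4/121 as n → ∞.
Convergence for |z| · 4/121 < 1, i.e. |z| < 121/4. So R = 121/4.
Endpoint z = 121/4: the terms are asymptotic to a nonzero constant times 1/n, so the series diverges by limit comparison with Σ 1/n.
Check z = -121/4: an alternating series whose terms decrease to 0 in absolute value, so it converges by the Leibniz criterion.

[-121/4, 121/4)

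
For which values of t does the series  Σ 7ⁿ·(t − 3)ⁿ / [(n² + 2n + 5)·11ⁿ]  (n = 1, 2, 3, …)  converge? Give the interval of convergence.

[10/7, 32/7]

The ratio of consecutive coefficients is [(n² + 2n + 5)/((n+1)² + 2(n+1) + 5)] · 7/11 → 7/11.
The series converges when 7/11 · |t − 3| < 1, giving R = 11/7.
When t = 32/7, absolute convergence follows by limit comparison with Σ 1/n².
At t = 10/7: absolute convergence follows by limit comparison with Σ 1/n².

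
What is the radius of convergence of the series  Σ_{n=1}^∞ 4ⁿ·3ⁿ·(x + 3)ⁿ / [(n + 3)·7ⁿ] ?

Apply the ratio test: |a_{n+1}| / |a_n| = [(n + 3)/((n+1) + 3)] · 4·3/7, which tends to 12/7 as n → ∞.
Convergence for |x + 3| · 12/7 < 1, i.e. |x + 3| < 7/12. So R = 7/12.

R = 7/12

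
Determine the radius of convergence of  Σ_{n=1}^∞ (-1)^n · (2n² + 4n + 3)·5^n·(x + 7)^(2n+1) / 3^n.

Ratio test: |a_{n+1}/a_n| = [(2(n+1)² + 4(n+1) + 3)/(2n² + 4n + 3)] · 5/3 → 5/3 as n → ∞.
Since the exponent of (x + 7) increases by 2 each term, convergence requires |x + 7|² < 3/5, hence R = √15/5.

R = √15/5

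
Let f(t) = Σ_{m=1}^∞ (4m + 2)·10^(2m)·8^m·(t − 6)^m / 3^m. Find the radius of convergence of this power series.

R = 3/800

Apply the ratio test: |a_{m+1}| / |a_m| = [(4(m+1) + 2)/(4m + 2)] · 100·8/3, which tends to 800/3 as m → ∞.
The series converges when 800/3 · |t − 6| < 1, giving R = 3/800.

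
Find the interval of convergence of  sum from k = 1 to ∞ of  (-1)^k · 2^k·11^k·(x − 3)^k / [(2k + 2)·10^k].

(28/11, 38/11]

Ratio test: |a_{k+1}/a_k| = [(2k + 2)/(2(k+1) + 2)] · 2·11/10 → 11/5 as k → ∞.
Convergence for |x − 3| · 11/5 < 1, i.e. |x − 3| < 5/11. So R = 5/11.
When x = 38/11, the terms alternate in sign and decrease monotonically to 0 in absolute value (size ~ c/k), so the alternating series test gives convergence.
When x = 28/11, comparison with the harmonic series Σ 1/k shows the series diverges.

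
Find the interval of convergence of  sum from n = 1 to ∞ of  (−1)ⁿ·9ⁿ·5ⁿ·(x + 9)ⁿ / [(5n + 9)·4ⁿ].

(-409/45, -401/45]

Apply the ratio test: |a_{n+1}| / |a_n| = [(5n + 9)/(5(n+1) + 9)] · 9·5/4, which tends to 45/4 as n → ∞.
Convergence for |x + 9| · 45/4 < 1, i.e. |x + 9| < 4/45. So R = 4/45.
Endpoint x = -401/45: convergence follows from the alternating series test (terms decrease monotonically to 0).
At x = -409/45: comparison with the harmonic series Σ 1/n shows the series diverges.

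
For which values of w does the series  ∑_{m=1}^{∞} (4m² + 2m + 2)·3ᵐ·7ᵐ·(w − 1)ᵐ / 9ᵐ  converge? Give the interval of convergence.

(4/7, 10/7)

Ratio test: |a_{m+1}/a_m| = [(4(m+1)² + 2(m+1) + 2)/(4m² + 2m + 2)] · 3·7/9 → 7/3 as m → ∞.
The series converges when 7/3 · |w − 1| < 1, giving R = 3/7.
Check w = 10/7: the terms do not tend to 0, so the series diverges.
At w = 4/7: the m-th term does not approach 0; divergence by the term test.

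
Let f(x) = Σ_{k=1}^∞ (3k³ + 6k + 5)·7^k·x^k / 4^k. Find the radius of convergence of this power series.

Apply the ratio test: |a_{k+1}| / |a_k| = [(3(k+1)³ + 6(k+1) + 5)/(3k³ + 6k + 5)] · 7/4, which tends to 7/4 as k → ∞.
Thus R = 1/(7/4) = 4/7.

R = 4/7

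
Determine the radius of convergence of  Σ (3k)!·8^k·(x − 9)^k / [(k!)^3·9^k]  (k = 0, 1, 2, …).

Apply the ratio test: |a_{k+1}| / |a_k| = (3k+1)·(3k+2)·(3k+3)/(k+1)³ · 8/9, which tends to 24 as k → ∞.
The series converges when 24 · |x − 9| < 1, giving R = 1/24.

R = 1/24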